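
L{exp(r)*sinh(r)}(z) 1/(z*(z - 2))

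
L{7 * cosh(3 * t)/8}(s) 7 * s/(8 * (s^2 - 9))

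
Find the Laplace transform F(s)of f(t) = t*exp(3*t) (s - 3)^(-2)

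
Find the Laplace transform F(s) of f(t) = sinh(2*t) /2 1/(s^2 - 4) 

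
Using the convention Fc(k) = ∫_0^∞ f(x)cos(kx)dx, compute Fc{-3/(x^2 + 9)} -pi * exp(-3 * k)/2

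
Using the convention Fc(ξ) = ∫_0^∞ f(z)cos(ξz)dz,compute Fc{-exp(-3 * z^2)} -sqrt(3) * sqrt(pi) * exp(-ξ^2/12)/6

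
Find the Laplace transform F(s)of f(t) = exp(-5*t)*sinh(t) 1/((s + 5)^2 - 1)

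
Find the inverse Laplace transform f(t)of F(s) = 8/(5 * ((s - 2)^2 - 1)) 8 * exp(2 * t) * sinh(t)/5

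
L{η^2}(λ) 2/λ^3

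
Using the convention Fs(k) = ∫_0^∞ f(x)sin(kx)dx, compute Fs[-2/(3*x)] -pi/3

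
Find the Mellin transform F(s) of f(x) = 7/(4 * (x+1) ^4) 7 * gamma(s) * gamma(4 - s) /24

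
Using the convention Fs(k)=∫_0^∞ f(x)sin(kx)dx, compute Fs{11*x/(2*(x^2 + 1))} 11*pi*exp(-k)/4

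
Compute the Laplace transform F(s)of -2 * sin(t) -2/(s^2 + 1)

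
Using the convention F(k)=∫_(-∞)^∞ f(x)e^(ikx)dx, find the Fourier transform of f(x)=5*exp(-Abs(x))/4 5/(2*(k^2 + 1))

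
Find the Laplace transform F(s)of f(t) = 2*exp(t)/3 2/(3*(s - 1))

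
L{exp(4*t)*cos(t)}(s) (s - 4)/((s - 4)^2 + 1)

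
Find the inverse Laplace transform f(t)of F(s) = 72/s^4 12 * t^3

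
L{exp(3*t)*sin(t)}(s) 1/((s - 3)^2+1)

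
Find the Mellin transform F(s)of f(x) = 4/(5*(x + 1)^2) -4*pi*(s - 1)/(5*sin(pi*s))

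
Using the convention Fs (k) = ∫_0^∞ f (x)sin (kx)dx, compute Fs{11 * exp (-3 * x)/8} 11 * k/ (8 * (k^2 + 9))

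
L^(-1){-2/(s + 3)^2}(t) -2*t*exp(-3*t)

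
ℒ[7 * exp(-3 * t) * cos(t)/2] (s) 7 * (s + 3)/(2 * ((s + 3)^2 + 1))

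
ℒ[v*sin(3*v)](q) 6*q/(q^2 + 9)^2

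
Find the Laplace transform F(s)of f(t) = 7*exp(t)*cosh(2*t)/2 7*(s - 1)/(2*((s - 1)^2-4))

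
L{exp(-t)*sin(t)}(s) 1/((s+1)^2+1)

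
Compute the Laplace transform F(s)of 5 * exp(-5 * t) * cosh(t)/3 5 * (s+5)/(3 * ((s+5)^2-1))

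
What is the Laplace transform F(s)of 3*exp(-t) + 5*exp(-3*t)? 3/(s + 1) + 5/(s + 3)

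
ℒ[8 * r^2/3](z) 16/ (3 * z^3)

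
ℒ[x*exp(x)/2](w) 1/(2*(w - 1)^2)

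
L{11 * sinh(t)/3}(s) 11/(3 * (s^2 - 1))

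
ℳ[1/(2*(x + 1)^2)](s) (-pi*s + pi)/(2*sin(pi*s))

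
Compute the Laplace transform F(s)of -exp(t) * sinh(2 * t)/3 -2/(3 * (s - 1)^2 - 12)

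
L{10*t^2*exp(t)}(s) 20/(s - 1)^3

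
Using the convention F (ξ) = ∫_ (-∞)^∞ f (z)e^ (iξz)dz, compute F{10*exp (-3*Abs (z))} 60/ (ξ^2+9)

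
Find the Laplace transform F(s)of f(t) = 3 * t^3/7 18/(7 * s^4)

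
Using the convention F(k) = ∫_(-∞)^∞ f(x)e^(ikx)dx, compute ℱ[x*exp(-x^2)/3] I*sqrt(pi)*k*exp(-k^2/4)/6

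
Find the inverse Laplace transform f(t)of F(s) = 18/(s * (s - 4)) 9 * exp(2 * t) * sinh(2 * t)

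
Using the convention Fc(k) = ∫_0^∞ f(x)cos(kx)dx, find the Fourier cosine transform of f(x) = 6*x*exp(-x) 6*(1 - k^2)/(k^2 + 1)^2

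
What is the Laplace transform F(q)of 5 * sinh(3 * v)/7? 15/(7 * (q^2 - 9))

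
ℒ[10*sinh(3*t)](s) 30/(s^2 - 9)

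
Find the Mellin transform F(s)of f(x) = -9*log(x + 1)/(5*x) 9*pi*csc(pi*s)/(5*(s - 1))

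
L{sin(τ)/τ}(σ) atan(1/σ)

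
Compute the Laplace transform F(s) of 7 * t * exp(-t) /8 7/(8 * (s+1) ^2) 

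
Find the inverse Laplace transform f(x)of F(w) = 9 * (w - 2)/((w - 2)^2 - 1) 9 * exp(2 * x) * cosh(x)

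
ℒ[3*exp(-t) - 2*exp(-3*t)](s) 3/(s + 1) - 2/(s + 3)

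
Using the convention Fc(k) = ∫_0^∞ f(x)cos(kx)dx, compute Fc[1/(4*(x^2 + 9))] pi*exp(-3*k)/24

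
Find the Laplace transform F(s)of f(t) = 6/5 6/(5*s)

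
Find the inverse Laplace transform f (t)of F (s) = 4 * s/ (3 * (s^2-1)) 4 * cosh (t)/3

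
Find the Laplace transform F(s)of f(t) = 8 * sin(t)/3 8/(3 * (s^2 + 1))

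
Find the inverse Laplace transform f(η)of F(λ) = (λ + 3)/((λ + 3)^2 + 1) exp(-3*η)*cos(η)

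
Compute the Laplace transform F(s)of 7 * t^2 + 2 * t 14/s^3 + 2/s^2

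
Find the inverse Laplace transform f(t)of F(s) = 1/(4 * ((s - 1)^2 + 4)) exp(t) * sin(2 * t)/8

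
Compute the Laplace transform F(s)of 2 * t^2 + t s^(-2) + 4/s^3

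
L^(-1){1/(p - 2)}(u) exp(2*u)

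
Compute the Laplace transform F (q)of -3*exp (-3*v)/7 -3/ (7*q + 21)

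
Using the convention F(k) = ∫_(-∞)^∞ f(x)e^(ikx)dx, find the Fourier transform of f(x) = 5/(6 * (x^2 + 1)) 5 * pi * exp(-Abs(k))/6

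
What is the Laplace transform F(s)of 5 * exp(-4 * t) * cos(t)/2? 5 * (s + 4)/(2 * ((s + 4)^2 + 1))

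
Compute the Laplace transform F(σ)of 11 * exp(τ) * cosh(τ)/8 11 * (σ - 1)/(8 * σ * (σ - 2))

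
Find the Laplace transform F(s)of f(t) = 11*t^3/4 33/(2*s^4)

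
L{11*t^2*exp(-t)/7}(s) 22/(7*(s + 1)^3)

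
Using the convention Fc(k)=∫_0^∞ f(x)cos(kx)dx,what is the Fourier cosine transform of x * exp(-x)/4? (1 - k^2)/(4 * (k^2 + 1)^2)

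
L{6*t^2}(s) 12/s^3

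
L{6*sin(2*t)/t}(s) 6*atan(2/s)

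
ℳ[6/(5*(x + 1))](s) 6*pi*csc(pi*s)/5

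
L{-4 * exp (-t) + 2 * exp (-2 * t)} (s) 2/ (s + 2) - 4/ (s + 1)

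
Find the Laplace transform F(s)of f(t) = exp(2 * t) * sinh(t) 1/((s - 2)^2 - 1)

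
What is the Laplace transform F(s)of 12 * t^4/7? 288/(7 * s^5)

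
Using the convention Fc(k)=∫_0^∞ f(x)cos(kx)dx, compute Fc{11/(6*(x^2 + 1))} 11*pi*exp(-k)/12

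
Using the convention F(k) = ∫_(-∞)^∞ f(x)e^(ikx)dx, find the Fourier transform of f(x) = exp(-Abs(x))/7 2/(7*(k^2 + 1))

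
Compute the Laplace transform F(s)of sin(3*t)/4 3/(4*(s^2+9))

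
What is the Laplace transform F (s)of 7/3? 7/ (3 * s)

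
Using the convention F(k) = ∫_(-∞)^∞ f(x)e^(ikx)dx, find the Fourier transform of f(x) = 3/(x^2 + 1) 3*pi*exp(-Abs(k))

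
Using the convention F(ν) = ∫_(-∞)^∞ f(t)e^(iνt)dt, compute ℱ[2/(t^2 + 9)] 2 * pi * exp(-3 * Abs(ν))/3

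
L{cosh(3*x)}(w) w/(w^2 - 9)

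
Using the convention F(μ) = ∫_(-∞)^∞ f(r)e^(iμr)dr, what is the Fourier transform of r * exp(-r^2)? I * sqrt(pi) * μ * exp(-μ^2/4)/2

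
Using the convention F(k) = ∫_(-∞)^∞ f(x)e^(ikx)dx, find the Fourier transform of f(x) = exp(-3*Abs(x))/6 1/(k^2+9)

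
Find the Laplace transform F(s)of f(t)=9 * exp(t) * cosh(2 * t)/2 9 * (s - 1)/(2 * ((s - 1)^2 - 4))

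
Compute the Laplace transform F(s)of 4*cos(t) 4*s/(s^2 + 1)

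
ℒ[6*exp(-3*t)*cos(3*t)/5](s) 6*(s+3)/(5*((s+3)^2+9))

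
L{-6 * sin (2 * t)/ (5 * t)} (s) -6 * atan (2/s)/5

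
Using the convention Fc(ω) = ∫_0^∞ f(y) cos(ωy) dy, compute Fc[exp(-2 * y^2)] sqrt(2) * sqrt(pi) * exp(-ω^2/8) /4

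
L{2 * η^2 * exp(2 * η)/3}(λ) 4/(3 * (λ - 2)^3)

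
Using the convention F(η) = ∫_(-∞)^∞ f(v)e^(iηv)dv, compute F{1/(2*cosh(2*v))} pi/(4*cosh(pi*η/4))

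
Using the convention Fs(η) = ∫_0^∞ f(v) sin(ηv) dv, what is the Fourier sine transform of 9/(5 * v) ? 9 * pi/10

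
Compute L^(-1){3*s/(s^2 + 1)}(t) 3*cos(t)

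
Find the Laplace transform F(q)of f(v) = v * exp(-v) (q + 1)^(-2)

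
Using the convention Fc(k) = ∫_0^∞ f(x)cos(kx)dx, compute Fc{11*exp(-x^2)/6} 11*sqrt(pi)*exp(-k^2/4)/12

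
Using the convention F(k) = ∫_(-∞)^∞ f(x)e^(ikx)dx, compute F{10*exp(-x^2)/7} 10*sqrt(pi)*exp(-k^2/4)/7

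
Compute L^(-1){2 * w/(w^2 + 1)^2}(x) x * sin(x)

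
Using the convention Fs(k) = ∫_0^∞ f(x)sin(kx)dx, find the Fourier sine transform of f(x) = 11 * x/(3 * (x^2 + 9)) 11 * pi * exp(-3 * k)/6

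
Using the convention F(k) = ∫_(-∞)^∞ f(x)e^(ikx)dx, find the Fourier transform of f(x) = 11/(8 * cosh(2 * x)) 11 * pi/(16 * cosh(pi * k/4))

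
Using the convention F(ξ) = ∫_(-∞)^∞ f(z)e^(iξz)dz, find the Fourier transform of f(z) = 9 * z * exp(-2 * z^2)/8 9 * sqrt(2) * I * sqrt(pi) * ξ * exp(-ξ^2/8)/64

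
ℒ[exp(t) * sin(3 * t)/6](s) 1/(2 * ((s - 1)^2+9))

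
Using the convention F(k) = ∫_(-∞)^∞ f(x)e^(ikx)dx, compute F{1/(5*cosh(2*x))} pi/(10*cosh(pi*k/4))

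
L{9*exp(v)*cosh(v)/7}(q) 9*(q - 1)/(7*q*(q - 2))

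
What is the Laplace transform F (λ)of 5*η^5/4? 150/λ^6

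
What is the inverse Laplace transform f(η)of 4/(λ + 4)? 4*exp(-4*η)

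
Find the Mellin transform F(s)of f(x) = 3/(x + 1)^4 gamma(s)*gamma(4 - s)/2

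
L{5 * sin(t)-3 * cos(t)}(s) 5/(s^2 + 1)-3 * s/(s^2 + 1)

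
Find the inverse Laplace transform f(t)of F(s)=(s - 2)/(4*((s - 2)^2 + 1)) exp(2*t)*cos(t)/4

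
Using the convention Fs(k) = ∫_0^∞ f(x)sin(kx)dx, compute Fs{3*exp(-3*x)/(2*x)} 3*atan(k/3)/2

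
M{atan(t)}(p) -pi*sec(pi*p/2)/(2*p)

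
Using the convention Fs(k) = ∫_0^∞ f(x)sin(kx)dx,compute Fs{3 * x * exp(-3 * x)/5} 18 * k/(5 * (k^2 + 9)^2)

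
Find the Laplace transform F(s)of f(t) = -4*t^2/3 -8/(3*s^3)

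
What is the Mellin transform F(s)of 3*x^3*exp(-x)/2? 3*gamma(s + 3)/2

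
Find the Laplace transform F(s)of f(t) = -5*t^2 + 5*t 5/s^2 - 10/s^3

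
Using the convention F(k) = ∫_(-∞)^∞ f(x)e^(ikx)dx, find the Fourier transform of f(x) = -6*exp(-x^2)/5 -6*sqrt(pi)*exp(-k^2/4)/5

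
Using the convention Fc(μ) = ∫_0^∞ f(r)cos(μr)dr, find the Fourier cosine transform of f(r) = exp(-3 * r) 3/(μ^2 + 9)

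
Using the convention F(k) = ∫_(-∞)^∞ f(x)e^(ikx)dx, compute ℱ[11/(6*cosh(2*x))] 11*pi/(12*cosh(pi*k/4))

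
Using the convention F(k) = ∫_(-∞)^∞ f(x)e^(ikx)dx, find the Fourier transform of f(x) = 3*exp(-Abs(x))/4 3/(2*(k^2+1))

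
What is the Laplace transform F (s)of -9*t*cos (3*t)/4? 9*(9 - s^2)/ (4*(s^2 + 9)^2)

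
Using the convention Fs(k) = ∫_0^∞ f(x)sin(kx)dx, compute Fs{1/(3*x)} pi/6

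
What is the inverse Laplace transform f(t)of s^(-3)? t^2/2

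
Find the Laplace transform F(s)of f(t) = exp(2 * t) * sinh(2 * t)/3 2/(3 * s * (s - 4))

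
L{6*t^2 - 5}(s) 12/s^3 - 5/s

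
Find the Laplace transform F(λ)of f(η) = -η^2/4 -1/(2 * λ^3)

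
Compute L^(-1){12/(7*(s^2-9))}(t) 4*sinh(3*t)/7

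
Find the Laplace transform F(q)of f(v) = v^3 6/q^4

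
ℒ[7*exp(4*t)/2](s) 7/(2*(s - 4))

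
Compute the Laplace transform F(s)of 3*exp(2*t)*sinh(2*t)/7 6/(7*s*(s - 4))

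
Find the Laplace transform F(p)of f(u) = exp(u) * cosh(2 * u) (p - 1)/((p - 1)^2 - 4)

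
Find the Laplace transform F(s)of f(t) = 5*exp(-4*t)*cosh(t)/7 5*(s + 4)/(7*((s + 4)^2 - 1))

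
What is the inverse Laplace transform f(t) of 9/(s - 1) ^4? 3 * t^3 * exp(t) /2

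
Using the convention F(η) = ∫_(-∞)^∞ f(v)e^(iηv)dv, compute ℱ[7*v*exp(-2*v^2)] 7*sqrt(2)*I*sqrt(pi)*η*exp(-η^2/8)/8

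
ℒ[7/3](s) 7/(3*s)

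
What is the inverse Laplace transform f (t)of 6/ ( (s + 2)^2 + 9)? 2 * exp (-2 * t) * sin (3 * t)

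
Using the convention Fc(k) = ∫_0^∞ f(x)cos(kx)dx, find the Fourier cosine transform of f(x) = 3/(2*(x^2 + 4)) 3*pi*exp(-2*k)/8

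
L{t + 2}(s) s^(-2) + 2/s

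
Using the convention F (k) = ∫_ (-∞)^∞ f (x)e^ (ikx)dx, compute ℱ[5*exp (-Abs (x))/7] 10/ (7*(k^2 + 1))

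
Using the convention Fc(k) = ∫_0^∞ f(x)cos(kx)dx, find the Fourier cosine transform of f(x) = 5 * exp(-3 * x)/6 5/(2 * (k^2 + 9))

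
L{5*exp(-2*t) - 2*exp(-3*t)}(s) 5/(s + 2) - 2/(s + 3)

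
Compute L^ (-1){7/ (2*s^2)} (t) 7*t/2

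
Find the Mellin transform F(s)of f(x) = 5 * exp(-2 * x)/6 5 * gamma(s)/(6 * 2^s)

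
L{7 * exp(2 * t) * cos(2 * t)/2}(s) 7 * (s - 2)/(2 * ((s - 2)^2+4))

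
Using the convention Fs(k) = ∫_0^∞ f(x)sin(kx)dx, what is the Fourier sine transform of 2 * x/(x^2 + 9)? pi * exp(-3 * k)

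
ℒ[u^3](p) 6/p^4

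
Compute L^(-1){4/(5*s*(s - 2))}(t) 4*exp(t)*sinh(t)/5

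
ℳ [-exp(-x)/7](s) -gamma(s)/7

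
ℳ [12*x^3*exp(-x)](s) 12*gamma(s + 3)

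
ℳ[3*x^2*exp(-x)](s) 3*gamma(s + 2) 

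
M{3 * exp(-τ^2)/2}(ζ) 3 * gamma(ζ/2)/4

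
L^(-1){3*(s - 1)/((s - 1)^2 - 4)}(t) 3*exp(t)*cosh(2*t)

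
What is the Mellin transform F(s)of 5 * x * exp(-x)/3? 5 * gamma(s + 1)/3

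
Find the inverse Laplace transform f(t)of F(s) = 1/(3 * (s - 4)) exp(4 * t)/3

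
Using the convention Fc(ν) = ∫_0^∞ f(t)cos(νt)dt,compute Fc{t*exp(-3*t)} (9 - ν^2)/(ν^2+9)^2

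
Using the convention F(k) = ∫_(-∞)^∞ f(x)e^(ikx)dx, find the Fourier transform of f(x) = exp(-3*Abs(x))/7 6/(7*(k^2+9))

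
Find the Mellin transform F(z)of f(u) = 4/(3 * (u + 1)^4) 2 * gamma(z) * gamma(4 - z)/9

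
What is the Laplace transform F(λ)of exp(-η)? 1/(λ+1)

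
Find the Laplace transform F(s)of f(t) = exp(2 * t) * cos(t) (s - 2)/((s - 2)^2+1)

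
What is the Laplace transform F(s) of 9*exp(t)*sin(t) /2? 9/(2*((s - 1) ^2 + 1) ) 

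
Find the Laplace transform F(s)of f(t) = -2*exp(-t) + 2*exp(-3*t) 2/(s + 3) - 2/(s + 1)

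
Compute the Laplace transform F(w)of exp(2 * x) 1/(w - 2)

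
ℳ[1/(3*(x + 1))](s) pi*csc(pi*s)/3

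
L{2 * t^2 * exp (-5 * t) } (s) 4/ (s + 5) ^3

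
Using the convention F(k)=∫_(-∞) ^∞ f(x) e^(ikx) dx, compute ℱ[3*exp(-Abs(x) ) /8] 3/(4*(k^2 + 1) ) 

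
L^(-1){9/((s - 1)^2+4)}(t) 9*exp(t)*sin(2*t)/2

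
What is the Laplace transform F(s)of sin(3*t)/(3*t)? atan(3/s)/3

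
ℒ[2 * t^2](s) 4/s^3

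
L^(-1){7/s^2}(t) 7*t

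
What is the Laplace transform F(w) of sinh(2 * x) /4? 1/(2 * (w^2 - 4) ) 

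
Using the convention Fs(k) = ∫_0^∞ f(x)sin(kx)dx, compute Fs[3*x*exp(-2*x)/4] 3*k/(k^2 + 4)^2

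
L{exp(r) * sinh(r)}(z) 1/(z * (z - 2))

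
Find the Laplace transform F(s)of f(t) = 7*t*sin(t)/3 14*s/(3*(s^2 + 1)^2)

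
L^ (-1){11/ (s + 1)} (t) 11 * exp (-t)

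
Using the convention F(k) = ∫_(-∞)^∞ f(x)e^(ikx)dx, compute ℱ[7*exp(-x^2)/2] 7*sqrt(pi)*exp(-k^2/4)/2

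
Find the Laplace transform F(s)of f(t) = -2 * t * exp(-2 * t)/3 -2/(3 * (s + 2)^2)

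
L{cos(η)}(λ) λ/(λ^2+1)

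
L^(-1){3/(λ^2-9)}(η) sinh(3*η)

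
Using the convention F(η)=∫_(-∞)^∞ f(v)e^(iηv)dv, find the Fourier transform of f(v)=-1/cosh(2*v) -pi/(2*cosh(pi*η/4))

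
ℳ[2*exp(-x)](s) 2*gamma(s)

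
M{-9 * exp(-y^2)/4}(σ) -9 * gamma(σ/2)/8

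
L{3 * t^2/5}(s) 6/(5 * s^3)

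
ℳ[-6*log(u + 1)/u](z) 6*pi*csc(pi*z)/(z - 1)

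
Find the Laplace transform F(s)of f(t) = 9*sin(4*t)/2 18/(s^2 + 16)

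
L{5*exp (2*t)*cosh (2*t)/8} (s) 5*(s - 2)/ (8*s*(s - 4))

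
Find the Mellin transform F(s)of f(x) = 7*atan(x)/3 -7*pi*sec(pi*s/2)/(6*s)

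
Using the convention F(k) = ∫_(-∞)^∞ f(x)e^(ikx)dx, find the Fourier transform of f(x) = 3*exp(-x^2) 3*sqrt(pi)*exp(-k^2/4)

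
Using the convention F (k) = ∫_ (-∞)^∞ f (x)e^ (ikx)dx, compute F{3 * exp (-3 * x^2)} sqrt (3) * sqrt (pi) * exp (-k^2/12)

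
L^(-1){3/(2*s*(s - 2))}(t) 3*exp(t)*sinh(t)/2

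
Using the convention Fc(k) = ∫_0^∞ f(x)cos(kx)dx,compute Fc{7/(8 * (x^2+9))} 7 * pi * exp(-3 * k)/48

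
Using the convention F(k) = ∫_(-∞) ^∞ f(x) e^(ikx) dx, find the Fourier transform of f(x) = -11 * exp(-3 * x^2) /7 -11 * sqrt(3) * sqrt(pi) * exp(-k^2/12) /21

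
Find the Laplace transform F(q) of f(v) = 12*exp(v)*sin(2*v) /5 24/(5*((q - 1) ^2+4) ) 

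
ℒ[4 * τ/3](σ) 4/(3 * σ^2)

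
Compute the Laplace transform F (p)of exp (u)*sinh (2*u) 2/ ( (p - 1)^2-4)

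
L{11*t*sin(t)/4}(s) 11*s/(2*(s^2 + 1)^2)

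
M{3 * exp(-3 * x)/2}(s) 3^(1 - s) * gamma(s)/2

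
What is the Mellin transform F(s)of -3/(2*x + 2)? -3*pi*csc(pi*s)/2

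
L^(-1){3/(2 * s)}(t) 3/2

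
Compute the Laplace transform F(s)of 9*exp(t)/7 9/(7*(s - 1))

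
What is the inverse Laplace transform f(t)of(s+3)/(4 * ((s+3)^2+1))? exp(-3 * t) * cos(t)/4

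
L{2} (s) 2/s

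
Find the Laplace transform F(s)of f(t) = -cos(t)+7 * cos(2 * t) 7 * s/(s^2+4)- s/(s^2+1)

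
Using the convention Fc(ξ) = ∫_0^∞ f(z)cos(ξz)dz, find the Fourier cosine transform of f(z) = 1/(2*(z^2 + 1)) pi*exp(-ξ)/4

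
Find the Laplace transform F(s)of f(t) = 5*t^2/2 5/s^3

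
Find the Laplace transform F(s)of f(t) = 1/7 1/(7 * s)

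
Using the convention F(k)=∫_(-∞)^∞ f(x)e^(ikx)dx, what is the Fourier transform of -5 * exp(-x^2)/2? -5 * sqrt(pi) * exp(-k^2/4)/2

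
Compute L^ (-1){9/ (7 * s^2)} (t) 9 * t/7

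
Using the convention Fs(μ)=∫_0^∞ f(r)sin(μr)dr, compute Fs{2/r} pi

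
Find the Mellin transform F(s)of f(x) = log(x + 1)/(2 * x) -pi * csc(pi * s)/(2 * s - 2)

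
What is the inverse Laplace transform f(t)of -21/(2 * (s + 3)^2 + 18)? -7 * exp(-3 * t) * sin(3 * t)/2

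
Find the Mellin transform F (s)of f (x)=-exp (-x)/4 -gamma (s)/4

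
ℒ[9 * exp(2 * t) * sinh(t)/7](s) 9/(7 * ((s - 2)^2 - 1))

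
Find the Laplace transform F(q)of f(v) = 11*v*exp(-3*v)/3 11/(3*(q+3)^2)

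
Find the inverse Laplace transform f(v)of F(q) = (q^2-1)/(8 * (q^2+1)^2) v * cos(v)/8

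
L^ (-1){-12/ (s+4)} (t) -12 * exp (-4 * t)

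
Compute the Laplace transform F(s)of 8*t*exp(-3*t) 8/(s + 3)^2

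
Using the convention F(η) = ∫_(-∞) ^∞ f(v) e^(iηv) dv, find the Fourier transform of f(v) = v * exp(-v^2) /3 I * sqrt(pi) * η * exp(-η^2/4) /6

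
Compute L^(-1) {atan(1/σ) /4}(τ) sin(τ) /(4*τ) 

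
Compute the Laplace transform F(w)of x w^(-2)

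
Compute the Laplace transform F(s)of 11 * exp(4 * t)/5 11/(5 * (s - 4))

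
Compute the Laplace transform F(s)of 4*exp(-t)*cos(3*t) 4*(s + 1)/((s + 1)^2 + 9)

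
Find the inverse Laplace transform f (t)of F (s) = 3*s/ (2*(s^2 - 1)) 3*cosh (t)/2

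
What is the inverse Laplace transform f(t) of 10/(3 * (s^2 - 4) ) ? 5 * sinh(2 * t) /3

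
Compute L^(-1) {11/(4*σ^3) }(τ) 11*τ^2/8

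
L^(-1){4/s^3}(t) 2*t^2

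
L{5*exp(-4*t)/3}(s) 5/(3*(s + 4))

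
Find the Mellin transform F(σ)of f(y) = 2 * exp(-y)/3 2 * gamma(σ)/3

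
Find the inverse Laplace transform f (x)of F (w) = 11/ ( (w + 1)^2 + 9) 11*exp (-x)*sin (3*x)/3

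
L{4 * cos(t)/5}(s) 4 * s/(5 * (s^2+1))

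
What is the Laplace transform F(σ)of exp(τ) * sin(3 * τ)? 3/((σ - 1)^2 + 9)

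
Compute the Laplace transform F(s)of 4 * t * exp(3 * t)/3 4/(3 * (s - 3)^2)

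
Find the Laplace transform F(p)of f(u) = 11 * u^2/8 11/(4 * p^3)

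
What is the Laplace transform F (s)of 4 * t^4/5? 96/ (5 * s^5)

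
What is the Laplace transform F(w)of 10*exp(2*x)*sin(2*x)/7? 20/(7*((w - 2)^2 + 4))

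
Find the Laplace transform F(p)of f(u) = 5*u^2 10/p^3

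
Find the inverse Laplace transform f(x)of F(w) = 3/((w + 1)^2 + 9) exp(-x)*sin(3*x)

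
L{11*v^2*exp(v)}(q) 22/(q - 1)^3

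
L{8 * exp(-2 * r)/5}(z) 8/(5 * (z + 2))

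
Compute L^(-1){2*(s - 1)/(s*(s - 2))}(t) 2*exp(t)*cosh(t)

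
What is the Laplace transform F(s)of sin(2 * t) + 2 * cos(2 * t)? 2/(s^2 + 4) + 2 * s/(s^2 + 4)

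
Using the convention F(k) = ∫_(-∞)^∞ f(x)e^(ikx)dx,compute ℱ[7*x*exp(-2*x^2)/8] 7*sqrt(2)*I*sqrt(pi)*k*exp(-k^2/8)/64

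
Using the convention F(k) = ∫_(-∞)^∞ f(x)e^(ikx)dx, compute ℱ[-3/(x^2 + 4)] -3 * pi * exp(-2 * Abs(k))/2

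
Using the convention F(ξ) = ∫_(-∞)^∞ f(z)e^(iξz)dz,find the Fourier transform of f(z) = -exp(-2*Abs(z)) -4/(ξ^2 + 4)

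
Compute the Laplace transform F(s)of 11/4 11/(4*s)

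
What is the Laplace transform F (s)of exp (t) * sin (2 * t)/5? 2/ (5 * ( (s - 1)^2 + 4))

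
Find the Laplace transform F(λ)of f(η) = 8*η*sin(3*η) 48*λ/(λ^2 + 9)^2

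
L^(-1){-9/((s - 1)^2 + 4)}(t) -9 * exp(t) * sin(2 * t)/2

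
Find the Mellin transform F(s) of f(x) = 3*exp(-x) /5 3*gamma(s) /5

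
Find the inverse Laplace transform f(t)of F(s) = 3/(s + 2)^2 3*t*exp(-2*t)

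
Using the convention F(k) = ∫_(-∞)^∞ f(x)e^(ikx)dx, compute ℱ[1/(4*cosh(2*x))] pi/(8*cosh(pi*k/4))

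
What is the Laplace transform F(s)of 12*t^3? 72/s^4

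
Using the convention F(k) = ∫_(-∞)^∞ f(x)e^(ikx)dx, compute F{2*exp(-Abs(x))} 4/(k^2 + 1)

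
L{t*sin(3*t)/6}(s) s/(s^2 + 9)^2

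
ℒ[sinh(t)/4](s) 1/(4 * (s^2 - 1))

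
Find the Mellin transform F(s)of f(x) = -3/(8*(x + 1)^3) -3*pi*(s - 2)*(s - 1)/(16*sin(pi*s))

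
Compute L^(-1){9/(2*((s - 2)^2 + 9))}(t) 3*exp(2*t)*sin(3*t)/2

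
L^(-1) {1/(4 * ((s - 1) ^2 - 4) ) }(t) exp(t) * sinh(2 * t) /8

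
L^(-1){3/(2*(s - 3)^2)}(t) 3*t*exp(3*t)/2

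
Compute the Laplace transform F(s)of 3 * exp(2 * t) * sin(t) 3/((s - 2)^2 + 1)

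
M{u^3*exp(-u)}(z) gamma(z + 3)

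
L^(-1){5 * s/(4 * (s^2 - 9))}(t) 5 * cosh(3 * t)/4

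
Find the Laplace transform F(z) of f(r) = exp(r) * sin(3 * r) 3/((z - 1) ^2 + 9) 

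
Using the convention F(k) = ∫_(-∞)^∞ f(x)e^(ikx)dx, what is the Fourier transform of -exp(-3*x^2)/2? -sqrt(3)*sqrt(pi)*exp(-k^2/12)/6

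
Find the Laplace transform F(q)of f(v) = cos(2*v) q/(q^2+4)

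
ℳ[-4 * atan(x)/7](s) 2 * pi * sec(pi * s/2)/(7 * s)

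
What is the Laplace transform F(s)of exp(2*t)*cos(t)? (s - 2)/((s - 2)^2 + 1)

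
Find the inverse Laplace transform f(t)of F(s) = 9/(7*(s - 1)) 9*exp(t)/7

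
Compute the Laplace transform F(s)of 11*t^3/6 11/s^4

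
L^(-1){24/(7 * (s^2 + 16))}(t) 6 * sin(4 * t)/7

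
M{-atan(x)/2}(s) pi*sec(pi*s/2)/(4*s)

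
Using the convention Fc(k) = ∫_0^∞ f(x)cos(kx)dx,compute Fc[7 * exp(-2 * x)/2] 7/(k^2+4)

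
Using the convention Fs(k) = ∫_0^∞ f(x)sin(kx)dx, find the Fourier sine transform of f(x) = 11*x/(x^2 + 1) 11*pi*exp(-k)/2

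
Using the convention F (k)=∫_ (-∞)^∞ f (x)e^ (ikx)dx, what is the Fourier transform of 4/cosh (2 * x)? 2 * pi/cosh (pi * k/4)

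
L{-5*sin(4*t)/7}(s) -20/(7*s^2 + 112)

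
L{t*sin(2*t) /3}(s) 4*s/(3*(s^2 + 4) ^2) 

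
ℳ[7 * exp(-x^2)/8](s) 7 * gamma(s/2)/16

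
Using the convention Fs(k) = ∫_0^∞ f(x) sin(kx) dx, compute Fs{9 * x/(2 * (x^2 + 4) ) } 9 * pi * exp(-2 * k) /4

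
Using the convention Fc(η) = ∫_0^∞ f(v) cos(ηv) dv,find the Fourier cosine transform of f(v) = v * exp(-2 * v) (4 - η^2) /(η^2 + 4) ^2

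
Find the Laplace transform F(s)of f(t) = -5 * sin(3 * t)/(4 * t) -5 * atan(3/s)/4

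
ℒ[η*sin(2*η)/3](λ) 4*λ/(3*(λ^2+4)^2)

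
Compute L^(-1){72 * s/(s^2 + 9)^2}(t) 12 * t * sin(3 * t)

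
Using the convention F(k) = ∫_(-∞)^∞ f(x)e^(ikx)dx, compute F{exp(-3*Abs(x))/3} 2/(k^2+9)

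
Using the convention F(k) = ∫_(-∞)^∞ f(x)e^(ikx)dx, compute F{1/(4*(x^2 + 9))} pi*exp(-3*Abs(k))/12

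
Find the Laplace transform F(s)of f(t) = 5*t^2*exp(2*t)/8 5/(4*(s - 2)^3)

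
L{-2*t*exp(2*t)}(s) -2/(s - 2)^2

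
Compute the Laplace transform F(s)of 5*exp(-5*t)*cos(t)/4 5*(s + 5)/(4*((s + 5)^2 + 1))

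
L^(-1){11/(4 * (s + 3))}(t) 11 * exp(-3 * t)/4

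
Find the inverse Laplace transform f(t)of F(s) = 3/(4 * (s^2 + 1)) 3 * sin(t)/4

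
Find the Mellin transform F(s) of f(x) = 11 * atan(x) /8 -11 * pi * sec(pi * s/2) /(16 * s) 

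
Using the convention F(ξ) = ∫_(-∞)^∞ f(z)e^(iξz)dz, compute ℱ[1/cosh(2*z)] pi/(2*cosh(pi*ξ/4))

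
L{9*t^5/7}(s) 1080/(7*s^6)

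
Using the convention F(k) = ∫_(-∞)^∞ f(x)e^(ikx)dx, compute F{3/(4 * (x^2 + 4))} 3 * pi * exp(-2 * Abs(k))/8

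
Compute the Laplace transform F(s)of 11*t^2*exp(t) 22/(s - 1)^3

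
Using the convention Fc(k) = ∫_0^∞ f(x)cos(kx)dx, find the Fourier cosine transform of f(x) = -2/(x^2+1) -pi*exp(-k)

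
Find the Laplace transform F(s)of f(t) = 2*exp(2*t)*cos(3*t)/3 2*(s - 2)/(3*((s - 2)^2 + 9))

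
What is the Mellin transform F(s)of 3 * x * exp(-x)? 3 * gamma(s + 1)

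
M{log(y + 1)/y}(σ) -pi*csc(pi*σ)/(σ - 1)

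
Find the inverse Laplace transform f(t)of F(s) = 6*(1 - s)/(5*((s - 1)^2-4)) -6*exp(t)*cosh(2*t)/5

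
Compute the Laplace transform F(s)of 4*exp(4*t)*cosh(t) 4*(s - 4)/((s - 4)^2-1)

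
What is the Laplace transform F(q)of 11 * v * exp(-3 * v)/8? 11/(8 * (q + 3)^2)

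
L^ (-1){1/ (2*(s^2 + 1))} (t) sin (t)/2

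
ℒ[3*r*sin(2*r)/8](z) 3*z/(2*(z^2 + 4)^2)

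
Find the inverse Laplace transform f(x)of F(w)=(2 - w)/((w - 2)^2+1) -exp(2*x)*cos(x)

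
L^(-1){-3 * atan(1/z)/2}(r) -3 * sin(r)/(2 * r)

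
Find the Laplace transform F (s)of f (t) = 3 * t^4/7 72/ (7 * s^5)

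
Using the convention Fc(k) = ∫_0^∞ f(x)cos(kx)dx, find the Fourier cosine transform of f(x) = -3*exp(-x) -3/(k^2+1)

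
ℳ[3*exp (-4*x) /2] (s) 3*gamma (s) / (2*2^ (2*s) ) 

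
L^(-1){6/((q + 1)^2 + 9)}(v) 2*exp(-v)*sin(3*v)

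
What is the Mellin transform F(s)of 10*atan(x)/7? -5*pi*sec(pi*s/2)/(7*s)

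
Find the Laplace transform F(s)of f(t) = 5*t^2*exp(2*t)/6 5/(3*(s - 2)^3)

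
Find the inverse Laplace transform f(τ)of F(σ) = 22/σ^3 11*τ^2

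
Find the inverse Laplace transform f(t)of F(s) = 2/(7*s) 2/7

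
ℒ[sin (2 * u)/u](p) atan (2/p)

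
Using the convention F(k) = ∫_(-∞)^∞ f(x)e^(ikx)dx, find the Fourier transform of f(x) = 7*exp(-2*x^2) 7*sqrt(2)*sqrt(pi)*exp(-k^2/8)/2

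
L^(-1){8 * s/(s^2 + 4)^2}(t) 2 * t * sin(2 * t)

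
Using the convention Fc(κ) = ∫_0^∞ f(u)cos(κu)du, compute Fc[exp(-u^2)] sqrt(pi) * exp(-κ^2/4)/2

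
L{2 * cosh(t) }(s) 2 * s/(s^2-1) 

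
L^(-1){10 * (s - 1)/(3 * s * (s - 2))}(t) 10 * exp(t) * cosh(t)/3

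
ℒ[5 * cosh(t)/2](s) 5 * s/(2 * (s^2-1))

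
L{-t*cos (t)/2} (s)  (1 - s^2)/ (2*(s^2+1)^2)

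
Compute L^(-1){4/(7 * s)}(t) 4/7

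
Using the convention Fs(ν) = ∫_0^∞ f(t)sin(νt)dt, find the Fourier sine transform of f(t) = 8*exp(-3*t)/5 8*ν/(5*(ν^2 + 9))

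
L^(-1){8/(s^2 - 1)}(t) 8*sinh(t)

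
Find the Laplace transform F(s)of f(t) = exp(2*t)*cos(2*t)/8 (s - 2)/(8*((s - 2)^2 + 4))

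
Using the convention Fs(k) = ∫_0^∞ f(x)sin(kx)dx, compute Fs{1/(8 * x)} pi/16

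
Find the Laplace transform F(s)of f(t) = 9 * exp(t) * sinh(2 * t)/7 18/(7 * ((s - 1)^2 - 4))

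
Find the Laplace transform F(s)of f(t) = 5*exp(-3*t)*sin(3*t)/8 15/(8*((s + 3)^2 + 9))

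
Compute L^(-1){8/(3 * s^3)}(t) 4 * t^2/3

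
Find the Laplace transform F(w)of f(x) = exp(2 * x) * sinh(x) 1/((w - 2)^2-1)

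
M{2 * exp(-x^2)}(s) gamma(s/2)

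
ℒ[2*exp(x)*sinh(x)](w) 2/(w*(w - 2))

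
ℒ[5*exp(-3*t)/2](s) 5/(2*(s+3))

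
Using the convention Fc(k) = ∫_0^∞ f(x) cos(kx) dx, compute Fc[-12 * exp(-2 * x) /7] -24/(7 * k^2+28) 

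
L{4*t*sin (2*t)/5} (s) 16*s/ (5*(s^2+4)^2)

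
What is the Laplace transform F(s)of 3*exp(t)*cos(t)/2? 3*(s - 1)/(2*((s - 1)^2+1))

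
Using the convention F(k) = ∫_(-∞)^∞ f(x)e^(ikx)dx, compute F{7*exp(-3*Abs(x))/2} 21/(k^2 + 9)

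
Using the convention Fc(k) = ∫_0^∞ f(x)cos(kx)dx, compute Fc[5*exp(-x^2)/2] 5*sqrt(pi)*exp(-k^2/4)/4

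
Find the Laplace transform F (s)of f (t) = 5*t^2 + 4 10/s^3 + 4/s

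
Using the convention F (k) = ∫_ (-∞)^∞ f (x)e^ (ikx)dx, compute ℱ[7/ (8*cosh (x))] 7*pi/ (8*cosh (pi*k/2))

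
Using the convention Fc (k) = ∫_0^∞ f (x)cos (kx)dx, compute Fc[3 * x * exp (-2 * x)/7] 3 * (4 - k^2)/ (7 * (k^2 + 4)^2)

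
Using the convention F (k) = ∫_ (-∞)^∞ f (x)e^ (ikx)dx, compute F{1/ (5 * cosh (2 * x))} pi/ (10 * cosh (pi * k/4))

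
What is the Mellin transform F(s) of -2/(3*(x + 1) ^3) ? -pi*(s - 2)*(s - 1) /(3*sin(pi*s) ) 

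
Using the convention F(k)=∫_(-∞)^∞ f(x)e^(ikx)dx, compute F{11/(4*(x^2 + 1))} 11*pi*exp(-Abs(k))/4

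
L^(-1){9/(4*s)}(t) 9/4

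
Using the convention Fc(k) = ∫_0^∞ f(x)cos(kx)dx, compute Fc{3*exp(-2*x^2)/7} 3*sqrt(2)*sqrt(pi)*exp(-k^2/8)/28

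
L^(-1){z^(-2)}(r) r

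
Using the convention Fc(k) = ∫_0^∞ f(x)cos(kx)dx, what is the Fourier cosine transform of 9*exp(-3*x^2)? 3*sqrt(3)*sqrt(pi)*exp(-k^2/12)/2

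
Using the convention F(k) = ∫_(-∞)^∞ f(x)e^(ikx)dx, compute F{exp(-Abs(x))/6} 1/(3 * (k^2 + 1))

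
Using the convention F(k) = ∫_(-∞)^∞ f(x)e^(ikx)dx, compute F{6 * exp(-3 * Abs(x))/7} 36/(7 * (k^2 + 9))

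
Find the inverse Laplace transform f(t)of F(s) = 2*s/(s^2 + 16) 2*cos(4*t)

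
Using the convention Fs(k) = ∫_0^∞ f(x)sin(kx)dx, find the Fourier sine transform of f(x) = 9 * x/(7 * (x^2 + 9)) 9 * pi * exp(-3 * k)/14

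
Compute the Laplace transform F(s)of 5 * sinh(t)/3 5/(3 * (s^2 - 1))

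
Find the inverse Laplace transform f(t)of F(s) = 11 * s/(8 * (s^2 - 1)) 11 * cosh(t)/8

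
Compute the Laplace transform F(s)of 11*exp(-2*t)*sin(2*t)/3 22/(3*((s + 2)^2 + 4))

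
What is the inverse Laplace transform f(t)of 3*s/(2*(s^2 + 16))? 3*cos(4*t)/2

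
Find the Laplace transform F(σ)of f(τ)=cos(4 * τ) σ/(σ^2 + 16)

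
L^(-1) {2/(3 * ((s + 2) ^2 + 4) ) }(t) exp(-2 * t) * sin(2 * t) /3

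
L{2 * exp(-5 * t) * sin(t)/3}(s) 2/(3 * ((s+5)^2+1))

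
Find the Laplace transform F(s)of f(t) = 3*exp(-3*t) 3/(s + 3)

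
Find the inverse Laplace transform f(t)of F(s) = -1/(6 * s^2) -t/6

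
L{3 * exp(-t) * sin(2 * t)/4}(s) 3/(2 * ((s + 1)^2 + 4))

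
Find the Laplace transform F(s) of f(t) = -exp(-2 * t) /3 -1/(3 * s + 6) 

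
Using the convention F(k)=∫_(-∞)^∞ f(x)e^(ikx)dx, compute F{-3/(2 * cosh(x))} -3 * pi/(2 * cosh(pi * k/2))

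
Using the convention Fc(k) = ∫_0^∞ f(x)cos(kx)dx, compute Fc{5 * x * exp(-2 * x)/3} 5 * (4 - k^2)/(3 * (k^2 + 4)^2)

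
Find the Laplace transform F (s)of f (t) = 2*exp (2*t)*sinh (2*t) 4/ (s*(s - 4))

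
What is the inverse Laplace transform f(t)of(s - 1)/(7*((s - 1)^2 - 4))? exp(t)*cosh(2*t)/7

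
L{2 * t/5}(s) 2/(5 * s^2)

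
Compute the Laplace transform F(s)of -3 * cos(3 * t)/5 -3 * s/(5 * s^2 + 45)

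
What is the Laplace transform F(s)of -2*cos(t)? -2*s/(s^2 + 1)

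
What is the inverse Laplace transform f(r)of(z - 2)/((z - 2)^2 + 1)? exp(2*r)*cos(r)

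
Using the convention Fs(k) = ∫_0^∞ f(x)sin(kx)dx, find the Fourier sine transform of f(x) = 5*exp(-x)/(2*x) 5*atan(k)/2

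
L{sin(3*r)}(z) 3/(z^2+9)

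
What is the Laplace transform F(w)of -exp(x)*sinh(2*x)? -2/((w - 1)^2 - 4)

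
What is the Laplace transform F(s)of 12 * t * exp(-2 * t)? 12/(s + 2)^2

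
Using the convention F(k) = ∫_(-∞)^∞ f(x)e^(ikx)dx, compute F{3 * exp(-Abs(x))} 6/(k^2 + 1)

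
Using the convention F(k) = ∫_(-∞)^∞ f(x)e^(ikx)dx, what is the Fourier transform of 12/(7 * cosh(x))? 12 * pi/(7 * cosh(pi * k/2))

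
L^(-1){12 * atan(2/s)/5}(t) 12 * sin(2 * t)/(5 * t)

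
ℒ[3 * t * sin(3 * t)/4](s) 9 * s/(2 * (s^2 + 9)^2)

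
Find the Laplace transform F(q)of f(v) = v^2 2/q^3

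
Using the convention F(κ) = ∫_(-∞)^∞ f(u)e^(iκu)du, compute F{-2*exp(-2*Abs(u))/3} -8/(3*κ^2 + 12)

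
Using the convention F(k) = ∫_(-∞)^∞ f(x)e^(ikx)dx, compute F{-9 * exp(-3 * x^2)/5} -3 * sqrt(3) * sqrt(pi) * exp(-k^2/12)/5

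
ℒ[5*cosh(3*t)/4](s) 5*s/(4*(s^2 - 9))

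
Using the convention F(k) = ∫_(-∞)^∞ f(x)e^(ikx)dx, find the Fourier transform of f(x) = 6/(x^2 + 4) 3 * pi * exp(-2 * Abs(k))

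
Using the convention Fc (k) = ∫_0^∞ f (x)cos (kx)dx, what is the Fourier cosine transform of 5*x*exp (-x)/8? 5*(1 - k^2)/ (8*(k^2 + 1)^2)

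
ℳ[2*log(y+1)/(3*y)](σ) -2*pi*csc(pi*σ)/(3*σ - 3)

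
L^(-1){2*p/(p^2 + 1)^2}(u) u*sin(u)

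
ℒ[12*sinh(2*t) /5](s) 24/(5*(s^2 - 4) ) 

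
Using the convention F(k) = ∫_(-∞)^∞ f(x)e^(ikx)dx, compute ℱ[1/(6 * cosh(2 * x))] pi/(12 * cosh(pi * k/4))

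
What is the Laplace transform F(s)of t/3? 1/(3*s^2)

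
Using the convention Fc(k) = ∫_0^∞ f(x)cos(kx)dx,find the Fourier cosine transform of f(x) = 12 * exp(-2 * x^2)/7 3 * sqrt(2) * sqrt(pi) * exp(-k^2/8)/7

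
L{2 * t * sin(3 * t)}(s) 12 * s/(s^2 + 9)^2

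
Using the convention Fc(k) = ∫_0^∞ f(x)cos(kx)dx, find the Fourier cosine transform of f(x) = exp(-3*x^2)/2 sqrt(3)*sqrt(pi)*exp(-k^2/12)/12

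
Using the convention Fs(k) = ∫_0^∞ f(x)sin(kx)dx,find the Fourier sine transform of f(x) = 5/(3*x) 5*pi/6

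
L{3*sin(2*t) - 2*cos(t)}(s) 6/(s^2+4) - 2*s/(s^2+1)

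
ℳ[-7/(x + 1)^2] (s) 7 * pi * (s - 1)/sin(pi * s)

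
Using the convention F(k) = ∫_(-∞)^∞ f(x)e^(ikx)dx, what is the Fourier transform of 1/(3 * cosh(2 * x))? pi/(6 * cosh(pi * k/4))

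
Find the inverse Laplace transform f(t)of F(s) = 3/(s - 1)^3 3*t^2*exp(t)/2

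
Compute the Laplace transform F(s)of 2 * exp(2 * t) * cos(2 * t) 2 * (s - 2)/((s - 2)^2 + 4)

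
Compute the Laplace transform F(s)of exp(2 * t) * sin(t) 1/((s - 2)^2 + 1)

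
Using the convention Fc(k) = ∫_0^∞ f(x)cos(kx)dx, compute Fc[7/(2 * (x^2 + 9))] 7 * pi * exp(-3 * k)/12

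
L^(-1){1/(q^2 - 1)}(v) sinh(v)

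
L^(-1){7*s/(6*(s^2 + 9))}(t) 7*cos(3*t)/6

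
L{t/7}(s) 1/(7*s^2)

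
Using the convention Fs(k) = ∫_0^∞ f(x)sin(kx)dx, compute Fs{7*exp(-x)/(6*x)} 7*atan(k)/6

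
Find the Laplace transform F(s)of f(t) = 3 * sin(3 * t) 9/(s^2+9)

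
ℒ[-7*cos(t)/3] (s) -7*s/(3*s^2 + 3)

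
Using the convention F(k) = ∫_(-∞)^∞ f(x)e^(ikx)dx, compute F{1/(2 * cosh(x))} pi/(2 * cosh(pi * k/2))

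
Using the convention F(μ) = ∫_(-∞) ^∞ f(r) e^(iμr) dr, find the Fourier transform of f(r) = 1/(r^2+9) pi*exp(-3*Abs(μ) ) /3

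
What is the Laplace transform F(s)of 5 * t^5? 600/s^6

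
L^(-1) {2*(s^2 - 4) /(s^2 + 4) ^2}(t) 2*t*cos(2*t) 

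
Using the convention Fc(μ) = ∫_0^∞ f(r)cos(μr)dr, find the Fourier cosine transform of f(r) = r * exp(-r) (1 - μ^2)/(μ^2 + 1)^2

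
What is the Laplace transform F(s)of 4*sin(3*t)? 12/(s^2 + 9)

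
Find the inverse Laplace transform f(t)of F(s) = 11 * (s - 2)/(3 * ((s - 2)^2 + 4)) 11 * exp(2 * t) * cos(2 * t)/3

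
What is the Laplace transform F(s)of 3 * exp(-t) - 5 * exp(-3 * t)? 3/(s + 1) - 5/(s + 3)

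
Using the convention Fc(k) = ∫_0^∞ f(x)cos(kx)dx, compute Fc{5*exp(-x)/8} 5/(8*(k^2 + 1))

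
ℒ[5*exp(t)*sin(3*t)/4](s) 15/(4*((s - 1)^2 + 9))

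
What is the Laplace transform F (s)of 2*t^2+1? 1/s+4/s^3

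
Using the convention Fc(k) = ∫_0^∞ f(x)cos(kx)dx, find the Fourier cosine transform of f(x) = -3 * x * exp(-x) 3 * (k^2 - 1)/(k^2 + 1)^2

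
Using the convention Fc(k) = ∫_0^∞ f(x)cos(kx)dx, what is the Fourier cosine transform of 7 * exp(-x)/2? 7/(2 * (k^2 + 1))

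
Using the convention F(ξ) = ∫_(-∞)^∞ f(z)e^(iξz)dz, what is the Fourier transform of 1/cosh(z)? pi/cosh(pi*ξ/2)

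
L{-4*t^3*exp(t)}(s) -24/(s - 1)^4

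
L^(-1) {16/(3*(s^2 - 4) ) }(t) 8*sinh(2*t) /3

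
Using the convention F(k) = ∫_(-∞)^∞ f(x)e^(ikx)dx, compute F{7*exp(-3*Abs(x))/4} 21/(2*(k^2+9))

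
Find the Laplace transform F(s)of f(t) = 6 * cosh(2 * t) 6 * s/(s^2 - 4)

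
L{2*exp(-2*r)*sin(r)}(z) 2/((z + 2)^2 + 1)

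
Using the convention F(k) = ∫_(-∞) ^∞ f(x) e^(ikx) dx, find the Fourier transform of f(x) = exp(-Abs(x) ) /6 1/(3 * (k^2+1) ) 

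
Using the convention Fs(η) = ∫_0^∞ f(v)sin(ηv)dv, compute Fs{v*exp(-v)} 2*η/(η^2 + 1)^2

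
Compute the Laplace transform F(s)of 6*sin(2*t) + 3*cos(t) 12/(s^2 + 4) + 3*s/(s^2 + 1)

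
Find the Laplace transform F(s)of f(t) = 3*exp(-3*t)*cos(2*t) 3*(s + 3)/((s + 3)^2 + 4)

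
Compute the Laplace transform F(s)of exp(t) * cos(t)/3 (s - 1)/(3 * ((s - 1)^2 + 1))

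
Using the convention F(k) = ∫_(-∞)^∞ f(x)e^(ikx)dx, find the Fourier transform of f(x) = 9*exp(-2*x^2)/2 9*sqrt(2)*sqrt(pi)*exp(-k^2/8)/4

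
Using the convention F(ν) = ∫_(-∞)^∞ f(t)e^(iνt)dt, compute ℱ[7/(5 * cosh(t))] 7 * pi/(5 * cosh(pi * ν/2))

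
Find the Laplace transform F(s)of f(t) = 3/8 3/(8 * s)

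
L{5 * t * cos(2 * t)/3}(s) 5 * (s^2 - 4)/(3 * (s^2+4)^2)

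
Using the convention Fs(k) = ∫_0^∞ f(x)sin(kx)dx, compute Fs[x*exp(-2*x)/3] 4*k/(3*(k^2 + 4)^2)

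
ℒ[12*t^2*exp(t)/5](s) 24/(5*(s - 1)^3)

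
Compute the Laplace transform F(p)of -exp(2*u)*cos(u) (2 - p)/((p - 2)^2 + 1)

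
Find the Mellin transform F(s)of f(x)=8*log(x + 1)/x -8*pi*csc(pi*s)/(s - 1)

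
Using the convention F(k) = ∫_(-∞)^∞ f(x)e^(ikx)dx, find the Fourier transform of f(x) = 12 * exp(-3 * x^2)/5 4 * sqrt(3) * sqrt(pi) * exp(-k^2/12)/5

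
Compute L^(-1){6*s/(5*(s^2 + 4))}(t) 6*cos(2*t)/5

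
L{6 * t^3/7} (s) 36/ (7 * s^4)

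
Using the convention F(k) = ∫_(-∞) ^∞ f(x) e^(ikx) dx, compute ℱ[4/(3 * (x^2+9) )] 4 * pi * exp(-3 * Abs(k) ) /9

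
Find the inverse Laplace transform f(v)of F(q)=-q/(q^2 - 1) -cosh(v)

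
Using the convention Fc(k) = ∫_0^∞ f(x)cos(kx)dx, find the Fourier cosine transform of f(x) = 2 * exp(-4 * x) 8/(k^2+16)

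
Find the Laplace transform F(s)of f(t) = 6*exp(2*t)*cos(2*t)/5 6*(s - 2)/(5*((s - 2)^2+4))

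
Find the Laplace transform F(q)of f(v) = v q^(-2)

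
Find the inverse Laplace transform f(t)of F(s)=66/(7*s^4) 11*t^3/7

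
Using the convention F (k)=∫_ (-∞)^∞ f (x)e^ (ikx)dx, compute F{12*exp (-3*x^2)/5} 4*sqrt (3)*sqrt (pi)*exp (-k^2/12)/5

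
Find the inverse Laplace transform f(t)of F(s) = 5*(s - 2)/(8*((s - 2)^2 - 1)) 5*exp(2*t)*cosh(t)/8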